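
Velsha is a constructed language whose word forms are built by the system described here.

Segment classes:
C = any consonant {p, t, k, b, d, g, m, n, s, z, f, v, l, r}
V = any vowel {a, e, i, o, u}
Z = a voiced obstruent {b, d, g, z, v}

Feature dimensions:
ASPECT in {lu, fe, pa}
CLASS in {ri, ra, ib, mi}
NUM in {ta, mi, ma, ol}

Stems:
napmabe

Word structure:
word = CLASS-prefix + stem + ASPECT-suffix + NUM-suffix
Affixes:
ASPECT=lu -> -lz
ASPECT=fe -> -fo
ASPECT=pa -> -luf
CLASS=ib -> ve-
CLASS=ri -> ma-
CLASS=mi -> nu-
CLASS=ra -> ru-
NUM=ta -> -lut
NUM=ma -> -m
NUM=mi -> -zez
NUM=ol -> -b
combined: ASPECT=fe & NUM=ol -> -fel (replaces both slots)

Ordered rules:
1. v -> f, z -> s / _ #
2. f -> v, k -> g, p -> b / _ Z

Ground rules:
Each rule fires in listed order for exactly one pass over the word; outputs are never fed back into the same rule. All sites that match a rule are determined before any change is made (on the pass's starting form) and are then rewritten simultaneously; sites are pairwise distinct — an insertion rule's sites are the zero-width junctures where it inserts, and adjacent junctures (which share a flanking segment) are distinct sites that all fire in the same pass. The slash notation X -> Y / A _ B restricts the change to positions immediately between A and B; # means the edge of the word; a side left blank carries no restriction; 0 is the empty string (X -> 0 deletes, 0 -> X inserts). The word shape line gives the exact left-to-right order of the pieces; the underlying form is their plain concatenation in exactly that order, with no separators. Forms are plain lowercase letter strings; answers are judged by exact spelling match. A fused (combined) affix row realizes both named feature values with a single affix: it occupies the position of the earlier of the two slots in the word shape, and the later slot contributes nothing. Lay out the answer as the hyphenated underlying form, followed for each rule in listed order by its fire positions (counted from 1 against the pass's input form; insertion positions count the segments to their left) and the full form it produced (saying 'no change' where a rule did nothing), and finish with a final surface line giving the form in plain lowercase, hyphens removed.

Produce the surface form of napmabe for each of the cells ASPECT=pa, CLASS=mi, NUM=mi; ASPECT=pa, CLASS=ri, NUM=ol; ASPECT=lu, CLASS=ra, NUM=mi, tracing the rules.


cell ASPECT=pa, CLASS=mi, NUM=mi:
underlying: nu-napmabe-luf-zez
1. v -> f, z -> s / _ #: fires at position(s) 15: nunapmabelufzes
2. f -> v, k -> g, p -> b / _ Z: fires at position(s) 12: nunapmabeluvzes
surface: nunapmabeluvzes

cell ASPECT=pa, CLASS=ri, NUM=ol:
underlying: ma-napmabe-luf-b
1. v -> f, z -> s / _ #: no change
2. f -> v, k -> g, p -> b / _ Z: fires at position(s) 12: manapmabeluvb
surface: manapmabeluvb

cell ASPECT=lu, CLASS=ra, NUM=mi:
underlying: ru-napmabe-lz-zez
1. v -> f, z -> s / _ #: fires at position(s) 14: runapmabelzzes
2. f -> v, k -> g, p -> b / _ Z: no change
surface: runapmabelzzes


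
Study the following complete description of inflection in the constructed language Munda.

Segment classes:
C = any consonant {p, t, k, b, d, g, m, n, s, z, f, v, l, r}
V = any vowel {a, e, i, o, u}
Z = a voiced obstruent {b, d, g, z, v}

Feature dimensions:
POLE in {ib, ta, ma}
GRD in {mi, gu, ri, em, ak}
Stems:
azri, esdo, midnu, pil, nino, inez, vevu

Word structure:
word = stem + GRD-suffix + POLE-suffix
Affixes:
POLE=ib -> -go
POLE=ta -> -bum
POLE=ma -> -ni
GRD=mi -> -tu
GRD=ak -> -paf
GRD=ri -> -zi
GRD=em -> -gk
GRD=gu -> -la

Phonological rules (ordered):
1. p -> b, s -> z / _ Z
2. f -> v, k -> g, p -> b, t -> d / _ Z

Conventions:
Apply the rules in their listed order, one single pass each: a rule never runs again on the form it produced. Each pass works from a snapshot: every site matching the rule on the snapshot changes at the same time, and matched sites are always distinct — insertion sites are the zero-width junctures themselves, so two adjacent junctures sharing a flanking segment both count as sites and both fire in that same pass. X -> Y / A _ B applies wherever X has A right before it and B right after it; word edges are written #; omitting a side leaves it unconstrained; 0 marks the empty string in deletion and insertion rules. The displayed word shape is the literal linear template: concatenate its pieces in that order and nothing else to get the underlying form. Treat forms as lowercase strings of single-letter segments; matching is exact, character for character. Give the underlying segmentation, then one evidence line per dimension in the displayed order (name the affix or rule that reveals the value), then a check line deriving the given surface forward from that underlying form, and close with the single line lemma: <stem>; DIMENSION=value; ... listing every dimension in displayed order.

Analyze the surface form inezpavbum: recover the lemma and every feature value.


underlying: inez-paf-bum
POLE=ta - signalled by the affix -bum
GRD=ak - signalled by the affix -paf
check: inezpafbum -> inezpafbum -> inezpavbum
lemma: inez; POLE=ta; GRD=ak


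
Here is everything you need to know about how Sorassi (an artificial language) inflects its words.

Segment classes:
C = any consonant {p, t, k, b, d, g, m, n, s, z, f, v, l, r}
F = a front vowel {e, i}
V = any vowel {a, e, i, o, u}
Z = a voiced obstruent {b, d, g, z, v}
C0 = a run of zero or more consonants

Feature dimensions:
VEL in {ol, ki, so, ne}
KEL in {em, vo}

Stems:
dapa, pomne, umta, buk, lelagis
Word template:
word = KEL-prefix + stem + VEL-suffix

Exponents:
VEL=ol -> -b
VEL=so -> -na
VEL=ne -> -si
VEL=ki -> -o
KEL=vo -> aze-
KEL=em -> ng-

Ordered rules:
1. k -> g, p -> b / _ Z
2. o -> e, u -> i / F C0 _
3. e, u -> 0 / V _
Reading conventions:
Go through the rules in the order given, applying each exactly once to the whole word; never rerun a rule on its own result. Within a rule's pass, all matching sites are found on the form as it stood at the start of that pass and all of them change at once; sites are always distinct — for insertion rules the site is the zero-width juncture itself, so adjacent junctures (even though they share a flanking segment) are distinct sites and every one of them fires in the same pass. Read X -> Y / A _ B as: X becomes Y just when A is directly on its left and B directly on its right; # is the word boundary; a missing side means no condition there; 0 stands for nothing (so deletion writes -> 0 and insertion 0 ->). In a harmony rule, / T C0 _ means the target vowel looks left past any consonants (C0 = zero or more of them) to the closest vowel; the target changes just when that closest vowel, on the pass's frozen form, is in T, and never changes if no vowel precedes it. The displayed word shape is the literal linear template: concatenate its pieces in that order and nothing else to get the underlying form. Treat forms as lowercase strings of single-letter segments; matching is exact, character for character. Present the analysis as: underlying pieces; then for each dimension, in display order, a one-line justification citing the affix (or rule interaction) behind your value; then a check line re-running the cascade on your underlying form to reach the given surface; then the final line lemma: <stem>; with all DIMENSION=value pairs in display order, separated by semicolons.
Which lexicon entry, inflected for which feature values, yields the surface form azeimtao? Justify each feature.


underlying: aze-umta-o
VEL=ki - signalled by the affix -o
KEL=vo - signalled by the affix aze-
check: azeumtao -> azeumtao -> azeimtao -> azeimtao
lemma: umta; VEL=ki; KEL=vo


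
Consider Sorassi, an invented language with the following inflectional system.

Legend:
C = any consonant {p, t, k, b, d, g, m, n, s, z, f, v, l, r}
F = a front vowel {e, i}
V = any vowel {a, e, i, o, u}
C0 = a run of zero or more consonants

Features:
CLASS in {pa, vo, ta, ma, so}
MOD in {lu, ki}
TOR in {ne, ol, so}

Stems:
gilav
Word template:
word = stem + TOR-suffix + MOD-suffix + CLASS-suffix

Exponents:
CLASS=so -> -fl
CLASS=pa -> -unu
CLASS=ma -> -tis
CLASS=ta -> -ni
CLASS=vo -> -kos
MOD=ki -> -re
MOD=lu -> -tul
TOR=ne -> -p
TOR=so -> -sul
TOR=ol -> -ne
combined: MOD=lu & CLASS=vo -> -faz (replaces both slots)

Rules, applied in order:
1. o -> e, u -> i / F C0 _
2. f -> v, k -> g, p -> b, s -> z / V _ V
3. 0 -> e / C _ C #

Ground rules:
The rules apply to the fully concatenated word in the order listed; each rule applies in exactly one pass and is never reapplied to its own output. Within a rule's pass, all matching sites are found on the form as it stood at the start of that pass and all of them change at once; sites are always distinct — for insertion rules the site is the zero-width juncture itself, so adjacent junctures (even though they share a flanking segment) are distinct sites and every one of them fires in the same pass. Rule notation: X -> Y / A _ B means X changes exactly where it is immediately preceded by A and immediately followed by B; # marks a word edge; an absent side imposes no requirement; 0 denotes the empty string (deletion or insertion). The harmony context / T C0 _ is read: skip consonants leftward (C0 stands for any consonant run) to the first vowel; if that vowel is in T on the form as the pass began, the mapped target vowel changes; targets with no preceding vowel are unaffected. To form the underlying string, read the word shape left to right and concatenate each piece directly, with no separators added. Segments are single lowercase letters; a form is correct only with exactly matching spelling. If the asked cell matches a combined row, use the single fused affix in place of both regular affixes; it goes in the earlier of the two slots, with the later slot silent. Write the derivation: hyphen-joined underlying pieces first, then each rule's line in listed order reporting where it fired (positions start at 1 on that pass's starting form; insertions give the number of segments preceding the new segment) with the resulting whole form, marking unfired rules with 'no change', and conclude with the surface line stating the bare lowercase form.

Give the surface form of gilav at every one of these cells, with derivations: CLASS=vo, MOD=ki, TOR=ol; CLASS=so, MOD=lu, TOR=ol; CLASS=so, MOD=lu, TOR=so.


cell CLASS=vo, MOD=ki, TOR=ol:
underlying: gilav-ne-re-kos
1. o -> e, u -> i / F C0 _: fires at position(s) 11: gilavnerekes
2. f -> v, k -> g, p -> b, s -> z / V _ V: fires at position(s) 10: gilavnereges
3. 0 -> e / C _ C #: no change
surface: gilavnereges

cell CLASS=so, MOD=lu, TOR=ol:
underlying: gilav-ne-tul-fl
1. o -> e, u -> i / F C0 _: fires at position(s) 9: gilavnetilfl
2. f -> v, k -> g, p -> b, s -> z / V _ V: no change
3. 0 -> e / C _ C #: inserts after position(s) 11: gilavnetilfel
surface: gilavnetilfel

cell CLASS=so, MOD=lu, TOR=so:
underlying: gilav-sul-tul-fl
1. o -> e, u -> i / F C0 _: no change
2. f -> v, k -> g, p -> b, s -> z / V _ V: no change
3. 0 -> e / C _ C #: inserts after position(s) 12: gilavsultulfel
surface: gilavsultulfel


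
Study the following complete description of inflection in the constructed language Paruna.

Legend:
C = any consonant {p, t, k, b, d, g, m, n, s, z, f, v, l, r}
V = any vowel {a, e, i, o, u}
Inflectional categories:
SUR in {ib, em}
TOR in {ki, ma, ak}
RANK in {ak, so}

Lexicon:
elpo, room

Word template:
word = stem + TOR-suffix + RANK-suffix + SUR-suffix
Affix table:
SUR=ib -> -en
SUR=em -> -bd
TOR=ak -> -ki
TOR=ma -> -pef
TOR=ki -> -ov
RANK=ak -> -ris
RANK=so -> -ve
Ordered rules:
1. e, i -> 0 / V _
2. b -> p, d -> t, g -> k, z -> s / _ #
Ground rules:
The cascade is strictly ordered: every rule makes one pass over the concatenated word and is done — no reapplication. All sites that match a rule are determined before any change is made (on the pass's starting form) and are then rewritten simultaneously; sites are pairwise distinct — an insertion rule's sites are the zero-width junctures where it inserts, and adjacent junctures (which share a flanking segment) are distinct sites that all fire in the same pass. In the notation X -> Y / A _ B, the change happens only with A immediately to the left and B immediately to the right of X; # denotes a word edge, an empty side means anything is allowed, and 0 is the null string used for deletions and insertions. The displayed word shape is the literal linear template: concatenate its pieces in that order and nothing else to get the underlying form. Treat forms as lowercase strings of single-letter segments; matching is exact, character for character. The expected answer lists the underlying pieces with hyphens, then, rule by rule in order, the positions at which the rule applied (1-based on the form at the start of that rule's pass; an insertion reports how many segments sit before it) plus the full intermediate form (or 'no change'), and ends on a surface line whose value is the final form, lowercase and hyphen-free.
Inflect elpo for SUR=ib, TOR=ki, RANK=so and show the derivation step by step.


underlying: elpo-ov-ve-en
1. e, i -> 0 / V _: fires at position(s) 9: elpoovven
2. b -> p, d -> t, g -> k, z -> s / _ #: no change
surface: elpoovven


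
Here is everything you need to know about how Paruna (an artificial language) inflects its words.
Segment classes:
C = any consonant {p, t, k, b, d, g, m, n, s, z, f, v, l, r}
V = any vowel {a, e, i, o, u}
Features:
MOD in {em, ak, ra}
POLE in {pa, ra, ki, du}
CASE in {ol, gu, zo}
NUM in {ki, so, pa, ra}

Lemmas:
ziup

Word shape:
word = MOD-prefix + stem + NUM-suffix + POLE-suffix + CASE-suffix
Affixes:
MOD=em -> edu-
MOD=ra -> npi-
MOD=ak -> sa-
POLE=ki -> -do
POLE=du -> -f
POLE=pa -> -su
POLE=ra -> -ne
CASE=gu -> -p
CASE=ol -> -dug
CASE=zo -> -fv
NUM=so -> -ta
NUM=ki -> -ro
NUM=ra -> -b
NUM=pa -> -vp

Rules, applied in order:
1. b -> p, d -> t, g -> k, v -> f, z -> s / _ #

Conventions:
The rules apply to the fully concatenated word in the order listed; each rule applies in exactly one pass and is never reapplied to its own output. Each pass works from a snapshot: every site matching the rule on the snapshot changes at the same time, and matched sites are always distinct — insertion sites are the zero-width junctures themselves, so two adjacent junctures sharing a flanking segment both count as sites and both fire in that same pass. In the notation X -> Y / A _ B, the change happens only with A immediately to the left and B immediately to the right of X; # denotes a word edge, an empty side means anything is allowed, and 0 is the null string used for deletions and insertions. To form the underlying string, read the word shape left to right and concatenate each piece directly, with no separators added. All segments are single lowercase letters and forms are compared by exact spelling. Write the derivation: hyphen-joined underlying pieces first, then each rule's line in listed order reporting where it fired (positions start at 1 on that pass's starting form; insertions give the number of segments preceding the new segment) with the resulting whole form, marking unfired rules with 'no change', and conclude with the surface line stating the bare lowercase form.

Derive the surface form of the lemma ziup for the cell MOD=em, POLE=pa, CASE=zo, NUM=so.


underlying: edu-ziup-ta-su-fv
1. b -> p, d -> t, g -> k, v -> f, z -> s / _ #: fires at position(s) 13: eduziuptasuff
surface: eduziuptasuff


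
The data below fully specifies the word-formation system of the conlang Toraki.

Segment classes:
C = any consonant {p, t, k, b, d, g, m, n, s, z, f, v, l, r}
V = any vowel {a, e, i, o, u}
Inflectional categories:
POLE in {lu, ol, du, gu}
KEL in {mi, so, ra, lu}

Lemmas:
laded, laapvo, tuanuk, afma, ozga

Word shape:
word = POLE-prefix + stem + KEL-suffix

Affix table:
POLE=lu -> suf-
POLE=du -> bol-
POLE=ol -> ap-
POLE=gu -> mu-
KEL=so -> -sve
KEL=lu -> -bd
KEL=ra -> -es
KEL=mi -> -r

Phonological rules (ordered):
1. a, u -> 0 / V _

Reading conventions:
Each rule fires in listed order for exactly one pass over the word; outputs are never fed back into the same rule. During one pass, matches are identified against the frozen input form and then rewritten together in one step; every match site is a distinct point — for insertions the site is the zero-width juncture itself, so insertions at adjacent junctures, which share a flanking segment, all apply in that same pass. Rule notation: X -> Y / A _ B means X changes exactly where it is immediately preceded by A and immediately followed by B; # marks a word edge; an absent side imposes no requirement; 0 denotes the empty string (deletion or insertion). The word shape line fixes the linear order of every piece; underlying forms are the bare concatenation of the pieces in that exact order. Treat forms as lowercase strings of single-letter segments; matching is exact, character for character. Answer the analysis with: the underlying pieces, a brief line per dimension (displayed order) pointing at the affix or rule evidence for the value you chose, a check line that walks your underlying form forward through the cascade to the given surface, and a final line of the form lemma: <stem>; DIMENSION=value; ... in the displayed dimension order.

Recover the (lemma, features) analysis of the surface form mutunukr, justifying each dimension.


underlying: mu-tuanuk-r
POLE=gu - signalled by the affix mu-
KEL=mi - signalled by the affix -r
check: mutuanukr -> mutunukr
lemma: tuanuk; POLE=gu; KEL=mi


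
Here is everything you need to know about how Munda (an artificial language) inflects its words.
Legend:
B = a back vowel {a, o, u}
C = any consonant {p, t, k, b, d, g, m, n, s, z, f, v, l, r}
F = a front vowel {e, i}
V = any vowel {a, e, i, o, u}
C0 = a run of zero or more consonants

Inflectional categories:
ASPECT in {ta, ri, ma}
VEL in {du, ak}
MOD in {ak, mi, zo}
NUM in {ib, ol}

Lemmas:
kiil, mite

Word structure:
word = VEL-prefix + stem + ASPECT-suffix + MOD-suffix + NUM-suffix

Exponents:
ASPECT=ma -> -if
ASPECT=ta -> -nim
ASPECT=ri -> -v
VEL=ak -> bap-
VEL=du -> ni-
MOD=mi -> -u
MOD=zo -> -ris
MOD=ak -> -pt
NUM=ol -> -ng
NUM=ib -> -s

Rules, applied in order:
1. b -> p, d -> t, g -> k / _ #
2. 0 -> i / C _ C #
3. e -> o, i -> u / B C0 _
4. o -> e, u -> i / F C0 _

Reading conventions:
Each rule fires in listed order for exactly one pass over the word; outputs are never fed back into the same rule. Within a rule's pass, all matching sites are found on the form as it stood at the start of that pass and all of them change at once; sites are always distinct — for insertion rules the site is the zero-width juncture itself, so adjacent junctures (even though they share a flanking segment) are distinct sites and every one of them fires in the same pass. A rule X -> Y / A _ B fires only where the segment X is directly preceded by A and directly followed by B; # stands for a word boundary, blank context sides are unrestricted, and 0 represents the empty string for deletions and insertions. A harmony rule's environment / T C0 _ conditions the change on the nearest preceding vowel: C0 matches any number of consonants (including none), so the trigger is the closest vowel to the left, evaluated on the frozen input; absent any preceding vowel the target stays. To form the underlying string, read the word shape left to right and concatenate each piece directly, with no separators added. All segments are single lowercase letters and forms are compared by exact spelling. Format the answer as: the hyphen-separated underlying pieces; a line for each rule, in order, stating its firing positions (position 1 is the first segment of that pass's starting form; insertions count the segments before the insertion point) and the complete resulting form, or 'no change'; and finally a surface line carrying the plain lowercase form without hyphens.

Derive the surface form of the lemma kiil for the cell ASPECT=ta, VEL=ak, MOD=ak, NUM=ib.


underlying: bap-kiil-nim-pt-s
1. b -> p, d -> t, g -> k / _ #: no change
2. 0 -> i / C _ C #: inserts after position(s) 12: bapkiilnimptis
3. e -> o, i -> u / B C0 _: fires at position(s) 5: bapkuilnimptis
4. o -> e, u -> i / F C0 _: no change
surface: bapkuilnimptis


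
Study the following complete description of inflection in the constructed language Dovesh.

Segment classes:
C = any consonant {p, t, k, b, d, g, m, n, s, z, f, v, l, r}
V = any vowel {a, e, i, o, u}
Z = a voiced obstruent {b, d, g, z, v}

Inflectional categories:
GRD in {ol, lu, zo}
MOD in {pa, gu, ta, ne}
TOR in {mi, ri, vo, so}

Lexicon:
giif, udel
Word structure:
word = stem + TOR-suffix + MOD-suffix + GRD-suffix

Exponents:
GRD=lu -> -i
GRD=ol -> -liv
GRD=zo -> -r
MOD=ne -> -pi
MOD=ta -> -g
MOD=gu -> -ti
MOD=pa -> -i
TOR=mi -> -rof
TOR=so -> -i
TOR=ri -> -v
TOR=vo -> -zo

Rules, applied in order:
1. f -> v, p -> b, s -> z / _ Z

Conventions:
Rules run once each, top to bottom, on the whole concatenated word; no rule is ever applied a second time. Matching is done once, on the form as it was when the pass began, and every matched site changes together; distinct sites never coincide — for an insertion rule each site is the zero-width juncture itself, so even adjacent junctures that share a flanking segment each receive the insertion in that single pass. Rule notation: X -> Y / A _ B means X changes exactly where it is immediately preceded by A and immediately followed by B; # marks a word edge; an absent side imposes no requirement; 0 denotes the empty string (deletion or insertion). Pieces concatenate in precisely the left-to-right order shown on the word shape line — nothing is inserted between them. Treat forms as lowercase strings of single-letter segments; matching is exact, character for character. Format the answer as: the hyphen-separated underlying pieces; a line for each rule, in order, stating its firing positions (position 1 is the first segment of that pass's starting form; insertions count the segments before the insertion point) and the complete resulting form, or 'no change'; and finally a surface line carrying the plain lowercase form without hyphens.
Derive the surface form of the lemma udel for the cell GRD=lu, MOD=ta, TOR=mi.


underlying: udel-rof-g-i
1. f -> v, p -> b, s -> z / _ Z: fires at position(s) 7: udelrovgi
surface: udelrovgi


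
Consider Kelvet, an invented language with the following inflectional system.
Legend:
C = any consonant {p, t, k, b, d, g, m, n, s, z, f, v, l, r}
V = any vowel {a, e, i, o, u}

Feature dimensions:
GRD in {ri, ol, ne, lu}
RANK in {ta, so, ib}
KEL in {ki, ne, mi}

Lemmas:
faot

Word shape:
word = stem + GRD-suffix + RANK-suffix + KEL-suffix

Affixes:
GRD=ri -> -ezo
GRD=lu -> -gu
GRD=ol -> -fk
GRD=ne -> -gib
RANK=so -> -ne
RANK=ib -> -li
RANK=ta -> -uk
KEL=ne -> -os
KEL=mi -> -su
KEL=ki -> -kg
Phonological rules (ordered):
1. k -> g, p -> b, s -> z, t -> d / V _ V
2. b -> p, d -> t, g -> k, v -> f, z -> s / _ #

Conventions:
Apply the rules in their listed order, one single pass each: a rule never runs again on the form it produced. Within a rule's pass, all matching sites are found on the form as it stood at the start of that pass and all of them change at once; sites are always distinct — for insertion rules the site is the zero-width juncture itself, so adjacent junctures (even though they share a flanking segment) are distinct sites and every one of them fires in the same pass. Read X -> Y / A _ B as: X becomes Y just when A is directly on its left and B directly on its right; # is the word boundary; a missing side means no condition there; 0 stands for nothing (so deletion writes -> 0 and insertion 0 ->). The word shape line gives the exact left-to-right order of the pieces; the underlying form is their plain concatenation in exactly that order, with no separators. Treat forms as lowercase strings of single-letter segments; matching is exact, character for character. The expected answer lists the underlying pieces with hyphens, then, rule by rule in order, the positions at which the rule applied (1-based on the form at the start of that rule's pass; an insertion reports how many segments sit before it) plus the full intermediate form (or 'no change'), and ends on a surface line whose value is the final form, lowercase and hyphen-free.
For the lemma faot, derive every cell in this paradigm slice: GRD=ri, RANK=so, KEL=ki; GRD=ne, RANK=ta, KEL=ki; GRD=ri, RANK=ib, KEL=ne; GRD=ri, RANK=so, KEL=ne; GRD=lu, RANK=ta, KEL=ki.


cell GRD=ri, RANK=so, KEL=ki:
underlying: faot-ezo-ne-kg
1. k -> g, p -> b, s -> z, t -> d / V _ V: fires at position(s) 4: faodezonekg
2. b -> p, d -> t, g -> k, v -> f, z -> s / _ #: fires at position(s) 11: faodezonekk
surface: faodezonekk

cell GRD=ne, RANK=ta, KEL=ki:
underlying: faot-gib-uk-kg
1. k -> g, p -> b, s -> z, t -> d / V _ V: no change
2. b -> p, d -> t, g -> k, v -> f, z -> s / _ #: fires at position(s) 11: faotgibukkk
surface: faotgibukkk

cell GRD=ri, RANK=ib, KEL=ne:
underlying: faot-ezo-li-os
1. k -> g, p -> b, s -> z, t -> d / V _ V: fires at position(s) 4: faodezolios
2. b -> p, d -> t, g -> k, v -> f, z -> s / _ #: no change
surface: faodezolios

cell GRD=ri, RANK=so, KEL=ne:
underlying: faot-ezo-ne-os
1. k -> g, p -> b, s -> z, t -> d / V _ V: fires at position(s) 4: faodezoneos
2. b -> p, d -> t, g -> k, v -> f, z -> s / _ #: no change
surface: faodezoneos

cell GRD=lu, RANK=ta, KEL=ki:
underlying: faot-gu-uk-kg
1. k -> g, p -> b, s -> z, t -> d / V _ V: no change
2. b -> p, d -> t, g -> k, v -> f, z -> s / _ #: fires at position(s) 10: faotguukkk
surface: faotguukkk


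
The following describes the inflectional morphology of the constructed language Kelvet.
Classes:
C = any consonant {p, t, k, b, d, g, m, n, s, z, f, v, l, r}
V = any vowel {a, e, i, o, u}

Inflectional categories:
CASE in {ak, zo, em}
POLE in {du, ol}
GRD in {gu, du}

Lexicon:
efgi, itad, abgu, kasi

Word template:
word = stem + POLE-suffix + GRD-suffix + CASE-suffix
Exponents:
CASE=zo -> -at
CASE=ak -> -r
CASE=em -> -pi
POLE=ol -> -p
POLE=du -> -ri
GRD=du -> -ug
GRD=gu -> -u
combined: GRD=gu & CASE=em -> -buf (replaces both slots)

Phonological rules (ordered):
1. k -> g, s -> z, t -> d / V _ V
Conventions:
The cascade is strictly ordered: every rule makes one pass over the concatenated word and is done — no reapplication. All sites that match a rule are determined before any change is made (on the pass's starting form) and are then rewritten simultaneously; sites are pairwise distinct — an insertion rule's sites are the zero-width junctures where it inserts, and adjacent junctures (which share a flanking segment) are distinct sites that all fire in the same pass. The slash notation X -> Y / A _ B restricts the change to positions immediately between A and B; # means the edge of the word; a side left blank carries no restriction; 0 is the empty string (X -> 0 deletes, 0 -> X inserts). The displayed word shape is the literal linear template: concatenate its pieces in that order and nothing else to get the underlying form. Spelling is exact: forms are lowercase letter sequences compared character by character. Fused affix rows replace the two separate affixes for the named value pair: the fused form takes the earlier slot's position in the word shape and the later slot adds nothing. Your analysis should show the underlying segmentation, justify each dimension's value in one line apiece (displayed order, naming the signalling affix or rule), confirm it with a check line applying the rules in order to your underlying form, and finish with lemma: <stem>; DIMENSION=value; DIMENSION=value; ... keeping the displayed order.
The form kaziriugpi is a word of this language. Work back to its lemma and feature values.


underlying: kasi-ri-ug-pi
CASE=em - signalled by the affix -pi
POLE=du - signalled by the affix -ri
GRD=du - signalled by the affix -ug
check: kasiriugpi -> kaziriugpi
lemma: kasi; CASE=em; POLE=du; GRD=du


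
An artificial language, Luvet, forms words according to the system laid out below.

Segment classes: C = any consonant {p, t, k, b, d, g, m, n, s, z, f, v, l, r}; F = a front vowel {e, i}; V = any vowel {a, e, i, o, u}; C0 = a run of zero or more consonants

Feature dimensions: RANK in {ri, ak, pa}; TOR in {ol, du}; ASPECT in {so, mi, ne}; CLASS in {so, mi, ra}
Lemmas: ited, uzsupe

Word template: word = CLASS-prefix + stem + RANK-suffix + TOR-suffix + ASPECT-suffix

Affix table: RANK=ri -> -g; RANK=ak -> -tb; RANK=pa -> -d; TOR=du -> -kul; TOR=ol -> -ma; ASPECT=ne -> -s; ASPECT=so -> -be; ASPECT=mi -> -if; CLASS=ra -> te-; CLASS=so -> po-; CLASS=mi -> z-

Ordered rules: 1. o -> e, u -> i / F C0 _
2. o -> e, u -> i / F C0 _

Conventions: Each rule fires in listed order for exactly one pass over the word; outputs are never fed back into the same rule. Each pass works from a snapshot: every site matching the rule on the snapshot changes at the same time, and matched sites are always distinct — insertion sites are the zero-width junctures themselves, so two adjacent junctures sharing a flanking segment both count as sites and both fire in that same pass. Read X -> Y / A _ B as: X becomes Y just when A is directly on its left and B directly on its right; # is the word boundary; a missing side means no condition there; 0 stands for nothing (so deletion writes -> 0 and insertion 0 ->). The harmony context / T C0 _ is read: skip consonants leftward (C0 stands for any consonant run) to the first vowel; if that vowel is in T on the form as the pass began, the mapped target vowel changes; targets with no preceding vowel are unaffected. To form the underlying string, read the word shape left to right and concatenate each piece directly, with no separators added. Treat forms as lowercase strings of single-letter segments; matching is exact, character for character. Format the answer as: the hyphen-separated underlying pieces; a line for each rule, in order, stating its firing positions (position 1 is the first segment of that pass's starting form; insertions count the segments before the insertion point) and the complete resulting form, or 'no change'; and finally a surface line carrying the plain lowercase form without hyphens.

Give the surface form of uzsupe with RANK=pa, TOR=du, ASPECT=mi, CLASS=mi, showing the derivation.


underlying: z-uzsupe-d-kul-if
1. o -> e, u -> i / F C0 _: fires at position(s) 10: zuzsupedkilif
2. o -> e, u -> i / F C0 _: no change
surface: zuzsupedkilif


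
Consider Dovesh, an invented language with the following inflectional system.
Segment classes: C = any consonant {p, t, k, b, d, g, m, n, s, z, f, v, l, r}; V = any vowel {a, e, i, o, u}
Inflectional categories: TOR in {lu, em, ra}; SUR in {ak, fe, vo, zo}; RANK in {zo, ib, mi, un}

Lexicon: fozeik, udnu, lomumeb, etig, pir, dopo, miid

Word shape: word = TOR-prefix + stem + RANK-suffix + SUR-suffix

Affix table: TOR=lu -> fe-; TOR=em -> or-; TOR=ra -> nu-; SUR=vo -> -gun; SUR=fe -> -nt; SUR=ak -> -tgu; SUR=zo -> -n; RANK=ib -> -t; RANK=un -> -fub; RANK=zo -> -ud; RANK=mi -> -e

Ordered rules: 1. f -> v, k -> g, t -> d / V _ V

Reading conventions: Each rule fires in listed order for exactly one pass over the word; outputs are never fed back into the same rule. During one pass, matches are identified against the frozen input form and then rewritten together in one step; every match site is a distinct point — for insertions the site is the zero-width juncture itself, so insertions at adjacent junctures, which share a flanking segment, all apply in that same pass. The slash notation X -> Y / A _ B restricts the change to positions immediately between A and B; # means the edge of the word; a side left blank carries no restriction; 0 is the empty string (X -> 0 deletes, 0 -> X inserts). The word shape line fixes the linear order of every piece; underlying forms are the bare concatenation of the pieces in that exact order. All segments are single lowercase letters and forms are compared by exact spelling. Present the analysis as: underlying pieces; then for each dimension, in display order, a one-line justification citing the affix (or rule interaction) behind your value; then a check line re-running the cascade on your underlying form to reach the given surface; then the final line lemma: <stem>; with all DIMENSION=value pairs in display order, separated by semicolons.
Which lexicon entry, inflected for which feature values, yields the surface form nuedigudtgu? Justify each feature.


underlying: nu-etig-ud-tgu
TOR=ra - signalled by the affix nu-
SUR=ak - signalled by the affix -tgu
RANK=zo - signalled by the affix -ud
check: nuetigudtgu -> nuedigudtgu
lemma: etig; TOR=ra; SUR=ak; RANK=zo


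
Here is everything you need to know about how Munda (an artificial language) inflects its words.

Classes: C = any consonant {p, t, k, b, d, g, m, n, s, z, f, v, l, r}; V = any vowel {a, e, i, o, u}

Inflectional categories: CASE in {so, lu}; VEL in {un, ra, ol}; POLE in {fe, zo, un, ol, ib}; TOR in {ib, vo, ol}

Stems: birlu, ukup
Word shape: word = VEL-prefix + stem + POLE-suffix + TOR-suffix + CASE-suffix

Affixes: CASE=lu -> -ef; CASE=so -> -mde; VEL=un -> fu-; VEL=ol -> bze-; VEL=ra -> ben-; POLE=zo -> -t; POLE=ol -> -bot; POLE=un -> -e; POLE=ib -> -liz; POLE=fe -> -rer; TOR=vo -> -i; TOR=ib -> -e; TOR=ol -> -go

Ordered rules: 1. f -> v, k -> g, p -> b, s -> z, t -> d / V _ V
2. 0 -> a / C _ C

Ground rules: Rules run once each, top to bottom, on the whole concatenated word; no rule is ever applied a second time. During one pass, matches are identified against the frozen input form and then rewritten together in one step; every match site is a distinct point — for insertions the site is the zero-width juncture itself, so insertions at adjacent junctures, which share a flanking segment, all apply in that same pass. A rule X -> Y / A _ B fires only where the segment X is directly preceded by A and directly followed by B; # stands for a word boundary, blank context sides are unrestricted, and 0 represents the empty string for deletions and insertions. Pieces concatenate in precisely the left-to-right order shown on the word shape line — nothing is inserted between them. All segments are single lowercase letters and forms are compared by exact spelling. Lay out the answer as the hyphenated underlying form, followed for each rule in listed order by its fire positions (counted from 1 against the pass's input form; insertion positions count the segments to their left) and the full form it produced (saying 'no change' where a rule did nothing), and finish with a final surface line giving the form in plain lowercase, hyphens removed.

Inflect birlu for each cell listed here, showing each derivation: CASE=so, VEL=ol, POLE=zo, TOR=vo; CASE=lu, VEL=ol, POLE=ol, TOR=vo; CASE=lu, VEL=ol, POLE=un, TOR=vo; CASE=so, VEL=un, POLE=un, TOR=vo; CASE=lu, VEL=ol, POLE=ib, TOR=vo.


cell CASE=so, VEL=ol, POLE=zo, TOR=vo:
underlying: bze-birlu-t-i-mde
1. f -> v, k -> g, p -> b, s -> z, t -> d / V _ V: fires at position(s) 9: bzebirludimde
2. 0 -> a / C _ C: inserts after position(s) 1, 6, 11: bazebiraludimade
surface: bazebiraludimade

cell CASE=lu, VEL=ol, POLE=ol, TOR=vo:
underlying: bze-birlu-bot-i-ef
1. f -> v, k -> g, p -> b, s -> z, t -> d / V _ V: fires at position(s) 11: bzebirlubodief
2. 0 -> a / C _ C: inserts after position(s) 1, 6: bazebiralubodief
surface: bazebiralubodief

cell CASE=lu, VEL=ol, POLE=un, TOR=vo:
underlying: bze-birlu-e-i-ef
1. f -> v, k -> g, p -> b, s -> z, t -> d / V _ V: no change
2. 0 -> a / C _ C: inserts after position(s) 1, 6: bazebiralueief
surface: bazebiralueief

cell CASE=so, VEL=un, POLE=un, TOR=vo:
underlying: fu-birlu-e-i-mde
1. f -> v, k -> g, p -> b, s -> z, t -> d / V _ V: no change
2. 0 -> a / C _ C: inserts after position(s) 5, 10: fubiralueimade
surface: fubiralueimade

cell CASE=lu, VEL=ol, POLE=ib, TOR=vo:
underlying: bze-birlu-liz-i-ef
1. f -> v, k -> g, p -> b, s -> z, t -> d / V _ V: no change
2. 0 -> a / C _ C: inserts after position(s) 1, 6: bazebiralulizief
surface: bazebiralulizief


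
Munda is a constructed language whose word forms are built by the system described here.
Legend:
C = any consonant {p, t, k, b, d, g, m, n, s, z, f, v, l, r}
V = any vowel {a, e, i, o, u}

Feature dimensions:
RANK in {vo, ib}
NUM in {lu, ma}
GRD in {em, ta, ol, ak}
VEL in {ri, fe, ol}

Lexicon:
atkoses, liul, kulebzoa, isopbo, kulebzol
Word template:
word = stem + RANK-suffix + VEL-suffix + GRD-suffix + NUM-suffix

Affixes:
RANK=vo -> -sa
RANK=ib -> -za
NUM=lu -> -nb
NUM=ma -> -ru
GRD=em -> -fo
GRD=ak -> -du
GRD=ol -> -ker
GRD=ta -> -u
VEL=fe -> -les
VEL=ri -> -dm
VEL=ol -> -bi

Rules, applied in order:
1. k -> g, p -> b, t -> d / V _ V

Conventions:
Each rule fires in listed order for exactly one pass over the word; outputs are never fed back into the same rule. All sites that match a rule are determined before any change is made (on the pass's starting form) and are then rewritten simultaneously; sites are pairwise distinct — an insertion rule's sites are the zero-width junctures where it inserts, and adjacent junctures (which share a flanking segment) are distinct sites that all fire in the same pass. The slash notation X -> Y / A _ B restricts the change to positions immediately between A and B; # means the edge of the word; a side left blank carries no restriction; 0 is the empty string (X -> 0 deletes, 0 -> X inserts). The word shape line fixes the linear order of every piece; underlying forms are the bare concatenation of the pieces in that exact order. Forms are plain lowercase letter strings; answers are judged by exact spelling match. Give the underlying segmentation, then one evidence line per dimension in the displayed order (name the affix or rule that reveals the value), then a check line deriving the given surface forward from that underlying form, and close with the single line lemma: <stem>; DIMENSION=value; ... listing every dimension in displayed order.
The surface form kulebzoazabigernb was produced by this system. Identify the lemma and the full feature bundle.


underlying: kulebzoa-za-bi-ker-nb
RANK=ib - signalled by the affix -za
NUM=lu - signalled by the affix -nb
GRD=ol - signalled by the affix -ker
VEL=ol - signalled by the affix -bi
check: kulebzoazabikernb -> kulebzoazabigernb
lemma: kulebzoa; RANK=ib; NUM=lu; GRD=ol; VEL=ol


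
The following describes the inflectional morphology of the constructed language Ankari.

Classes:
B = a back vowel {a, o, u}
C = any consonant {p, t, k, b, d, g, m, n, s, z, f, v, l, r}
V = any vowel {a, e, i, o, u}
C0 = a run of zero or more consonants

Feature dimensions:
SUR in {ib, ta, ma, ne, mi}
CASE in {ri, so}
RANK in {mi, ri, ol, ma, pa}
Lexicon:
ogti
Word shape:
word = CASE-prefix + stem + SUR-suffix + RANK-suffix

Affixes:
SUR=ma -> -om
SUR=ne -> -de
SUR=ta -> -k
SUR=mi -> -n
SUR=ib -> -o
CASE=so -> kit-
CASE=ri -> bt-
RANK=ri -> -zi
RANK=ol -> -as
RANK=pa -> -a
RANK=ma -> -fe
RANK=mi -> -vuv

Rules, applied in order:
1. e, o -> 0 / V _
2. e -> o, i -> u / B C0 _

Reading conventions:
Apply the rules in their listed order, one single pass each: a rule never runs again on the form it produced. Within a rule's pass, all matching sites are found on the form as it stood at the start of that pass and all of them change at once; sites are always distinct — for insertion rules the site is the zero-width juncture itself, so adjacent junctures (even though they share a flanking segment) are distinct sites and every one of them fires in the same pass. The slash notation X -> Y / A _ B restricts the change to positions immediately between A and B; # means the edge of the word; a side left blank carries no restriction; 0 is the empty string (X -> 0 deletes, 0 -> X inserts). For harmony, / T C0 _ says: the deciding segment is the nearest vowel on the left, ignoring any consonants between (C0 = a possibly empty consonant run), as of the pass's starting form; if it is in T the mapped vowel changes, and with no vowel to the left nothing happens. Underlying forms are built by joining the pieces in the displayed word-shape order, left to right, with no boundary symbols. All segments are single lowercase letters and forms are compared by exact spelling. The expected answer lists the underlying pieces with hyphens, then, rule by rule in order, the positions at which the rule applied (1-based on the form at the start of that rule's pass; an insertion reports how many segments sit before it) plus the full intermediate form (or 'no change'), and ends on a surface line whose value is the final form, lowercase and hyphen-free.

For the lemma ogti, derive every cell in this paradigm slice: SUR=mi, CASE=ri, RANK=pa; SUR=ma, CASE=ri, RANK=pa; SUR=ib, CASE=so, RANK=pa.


cell SUR=mi, CASE=ri, RANK=pa:
underlying: bt-ogti-n-a
1. e, o -> 0 / V _: no change
2. e -> o, i -> u / B C0 _: fires at position(s) 6: btogtuna
surface: btogtuna

cell SUR=ma, CASE=ri, RANK=pa:
underlying: bt-ogti-om-a
1. e, o -> 0 / V _: fires at position(s) 7: btogtima
2. e -> o, i -> u / B C0 _: fires at position(s) 6: btogtuma
surface: btogtuma

cell SUR=ib, CASE=so, RANK=pa:
underlying: kit-ogti-o-a
1. e, o -> 0 / V _: fires at position(s) 8: kitogtia
2. e -> o, i -> u / B C0 _: fires at position(s) 7: kitogtua
surface: kitogtua
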